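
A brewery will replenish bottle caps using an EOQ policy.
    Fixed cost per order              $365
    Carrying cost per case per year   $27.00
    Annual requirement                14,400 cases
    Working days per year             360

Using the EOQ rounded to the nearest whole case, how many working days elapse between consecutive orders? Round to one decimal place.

2DS/H = 2·14,400·365/27 = 389,333.33
EOQ = √389,333.33 ≈ 623.97 → Q = 624 cases
Days between orders = 360 / (D/Q) = 360 / 23.077 ≈ 15.600

15.6 days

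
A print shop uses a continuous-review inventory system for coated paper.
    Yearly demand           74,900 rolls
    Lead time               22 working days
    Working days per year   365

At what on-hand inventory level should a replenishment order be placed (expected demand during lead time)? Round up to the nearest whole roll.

Daily demand d = 74,900 / 365 = 205.205 rolls/day
Demand during lead time = 205.205 × 22 = 4,514.52
Reorder point = 4,514.52 → round up

4,515 rolls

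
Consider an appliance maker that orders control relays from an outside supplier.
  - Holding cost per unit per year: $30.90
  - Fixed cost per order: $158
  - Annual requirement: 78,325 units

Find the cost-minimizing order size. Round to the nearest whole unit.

895 units

Q* = √(2·D·S / H) = √(2·78,325·158 / 30.9) = √800,993.5 ≈ 894.98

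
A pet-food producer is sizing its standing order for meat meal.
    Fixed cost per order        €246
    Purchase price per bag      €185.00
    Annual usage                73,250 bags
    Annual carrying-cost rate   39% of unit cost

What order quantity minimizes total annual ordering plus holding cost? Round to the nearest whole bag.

H = i·C = 0.39 × €185 = €72.1500 per bag-year
Optimal lot size Q* = (2 × 73,250 × €246 / €72.15)^½ ≈ 706.75

707 bags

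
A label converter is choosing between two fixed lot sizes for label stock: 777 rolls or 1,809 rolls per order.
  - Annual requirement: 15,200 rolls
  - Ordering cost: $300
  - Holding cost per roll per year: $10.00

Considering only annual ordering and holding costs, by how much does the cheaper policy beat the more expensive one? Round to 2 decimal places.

For each Q, cost = (D/Q)·S + (Q/2)·H.
TC(777) = (15,200/777)×300 + (777/2)×10 = $9,753.73
TC(1,809) = (15,200/1,809)×300 + (1,809/2)×10 = $11,565.73
|ΔTC| = |$9,753.73 − $11,565.73| = $1,812.00

$1,812.00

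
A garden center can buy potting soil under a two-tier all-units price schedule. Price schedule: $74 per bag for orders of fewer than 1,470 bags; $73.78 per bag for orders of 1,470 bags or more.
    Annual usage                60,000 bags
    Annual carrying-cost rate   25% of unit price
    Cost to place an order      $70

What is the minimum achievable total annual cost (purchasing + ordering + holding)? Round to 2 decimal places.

$4,443,214.22

H₁ = 25%×$74 = $18.5000;  H₂ = 25%×$73.78 = $18.4450
EOQ₁ = √(2×60,000×70/18.5000) = 673.84  (< 1,470, feasible at tier 1)
EOQ₂ = √(2×60,000×70/18.4450) = 674.84  (< 1,470 → use Q = 1,470 at tier-2 price)
TC(tier 1 (EOQ₁), Q≈673.8) = $4,452,465.95
TC(tier 2, Q≈1,470.0) = $4,443,214.22
Minimum at tier 2: $4,443,214.22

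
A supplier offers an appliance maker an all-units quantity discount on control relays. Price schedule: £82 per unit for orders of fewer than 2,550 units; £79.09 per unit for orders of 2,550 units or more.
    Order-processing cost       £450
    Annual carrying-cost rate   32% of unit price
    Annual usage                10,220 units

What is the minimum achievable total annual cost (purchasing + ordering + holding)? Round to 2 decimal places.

£842,372.05

H₁ = 32%×£82 = £26.2400;  H₂ = 32%×£79.09 = £25.3088
EOQ₁ = √(2×10,220×450/26.2400) = 592.06  (< 2,550, feasible at tier 1)
EOQ₂ = √(2×10,220×450/25.3088) = 602.85  (< 2,550 → use Q = 2,550 at tier-2 price)
TC(tier 1 (EOQ₁), Q≈592.1) = £853,575.62
TC(tier 2, Q≈2,550.0) = £842,372.05
Minimum at tier 2: £842,372.05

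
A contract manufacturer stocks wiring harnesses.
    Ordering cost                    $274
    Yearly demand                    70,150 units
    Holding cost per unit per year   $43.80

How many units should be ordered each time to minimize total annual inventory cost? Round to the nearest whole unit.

937 units

2DS/H = 2·70,150·274/43.8 = 877,675.80
EOQ = √877,675.80 ≈ 936.84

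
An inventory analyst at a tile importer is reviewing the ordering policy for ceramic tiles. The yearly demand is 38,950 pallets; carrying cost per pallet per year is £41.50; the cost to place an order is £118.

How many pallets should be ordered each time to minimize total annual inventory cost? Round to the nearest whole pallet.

EOQ = √(2DS/H) = √(2 × 38,950 × 118 / 41.5)
    = √(221,498.80) ≈ 470.64

471 pallets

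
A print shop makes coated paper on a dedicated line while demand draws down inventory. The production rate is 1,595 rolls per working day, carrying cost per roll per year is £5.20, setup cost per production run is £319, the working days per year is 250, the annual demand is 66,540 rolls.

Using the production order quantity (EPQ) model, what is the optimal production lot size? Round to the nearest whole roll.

Daily demand d = 66,540/250 = 266.160; p = 1595; 1 − d/p = 0.83313
EPQ = √(2DS / (H(1 − d/p)))
    = √(2 × 66,540 × 319 / (5.2 × 0.83313)) ≈ 3,130.36

3,130 rolls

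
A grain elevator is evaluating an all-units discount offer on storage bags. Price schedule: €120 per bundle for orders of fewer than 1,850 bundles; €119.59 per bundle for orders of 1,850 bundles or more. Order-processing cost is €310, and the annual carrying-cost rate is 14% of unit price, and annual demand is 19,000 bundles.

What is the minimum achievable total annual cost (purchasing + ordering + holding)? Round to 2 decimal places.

H₁ = 14%×€120 = €16.8000;  H₂ = 14%×€119.59 = €16.7426
EOQ₁ = √(2×19,000×310/16.8000) = 837.37  (< 1,850, feasible at tier 1)
EOQ₂ = √(2×19,000×310/16.7426) = 838.81  (< 1,850 → use Q = 1,850 at tier-2 price)
TC(tier 1 (EOQ₁), Q≈837.4) = €2,294,067.84
TC(tier 2, Q≈1,850.0) = €2,290,880.69
Minimum at tier 2: €2,290,880.69

€2,290,880.69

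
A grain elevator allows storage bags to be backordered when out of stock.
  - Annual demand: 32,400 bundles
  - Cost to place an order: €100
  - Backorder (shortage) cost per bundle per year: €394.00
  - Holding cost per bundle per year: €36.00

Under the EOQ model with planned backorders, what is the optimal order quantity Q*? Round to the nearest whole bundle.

Basic EOQ = √(2·32,400·100/36) = 424.264
Backorder adjustment √((H+b)/b) = √((36+394)/394) = 1.0447
Q* = 424.264 × 1.0447 ≈ 443.22

443 bundles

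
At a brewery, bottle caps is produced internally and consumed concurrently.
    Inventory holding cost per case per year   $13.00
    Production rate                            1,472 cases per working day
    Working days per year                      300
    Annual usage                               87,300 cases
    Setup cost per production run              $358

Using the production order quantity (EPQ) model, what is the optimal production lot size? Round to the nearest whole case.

d = 87,300/300 = 291.0000 cases/day;  effective holding cost H(1 − d/p) = 13·(1 − 291.0000/1472) = 10.43003
Q* = √(2DS / H_eff) = √(2·87,300·358 / 10.43003) ≈ 2,448.05

2,448 cases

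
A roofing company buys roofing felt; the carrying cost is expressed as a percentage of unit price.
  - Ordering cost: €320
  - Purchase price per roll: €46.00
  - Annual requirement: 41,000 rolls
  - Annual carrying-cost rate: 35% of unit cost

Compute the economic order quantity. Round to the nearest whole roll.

1,277 rolls

Holding cost per roll per year: H = 35% × €46 = €16.1000
2DS/H = 2·41,000·320/16.1 = 1,629,813.66
EOQ = √1,629,813.66 ≈ 1,276.64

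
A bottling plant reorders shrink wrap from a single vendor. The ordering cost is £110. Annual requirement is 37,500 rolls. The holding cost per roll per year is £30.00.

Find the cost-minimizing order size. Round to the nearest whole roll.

2DS/H = 2·37,500·110/30 = 275,000.00
EOQ = √275,000.00 ≈ 524.40

524 rolls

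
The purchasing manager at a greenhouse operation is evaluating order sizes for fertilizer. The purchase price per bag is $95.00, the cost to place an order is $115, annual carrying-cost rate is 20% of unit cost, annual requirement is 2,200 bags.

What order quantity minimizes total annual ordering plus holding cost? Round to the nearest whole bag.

H = i·C = 0.2 × $95 = $19.0000 per bag-year
Q* = √(2·D·S / H) = √(2·2,200·115 / 19) = √26,631.6 ≈ 163.19

163 bags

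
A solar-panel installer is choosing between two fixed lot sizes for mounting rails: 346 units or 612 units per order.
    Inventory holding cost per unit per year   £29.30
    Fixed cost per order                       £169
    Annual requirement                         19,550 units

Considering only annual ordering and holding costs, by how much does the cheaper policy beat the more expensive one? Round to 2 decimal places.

£253.48

TC(Q) = (D/Q)S + (Q/2)H
TC(346) = (19,550/346)×169 + (346/2)×29.3 = £14,617.89
TC(612) = (19,550/612)×169 + (612/2)×29.3 = £14,364.41
|ΔTC| = |£14,617.89 − £14,364.41| = £253.48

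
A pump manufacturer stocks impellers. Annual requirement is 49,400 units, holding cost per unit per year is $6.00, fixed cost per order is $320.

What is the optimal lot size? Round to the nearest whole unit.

2,296 units

Q* = √(2·D·S / H) = √(2·49,400·320 / 6) = √5,269,333.3 ≈ 2,295.50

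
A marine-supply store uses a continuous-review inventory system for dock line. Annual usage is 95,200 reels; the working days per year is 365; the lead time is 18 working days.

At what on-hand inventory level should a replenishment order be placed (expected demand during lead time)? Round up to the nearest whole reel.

4,695 reels

Daily demand d = 95,200 / 365 = 260.822 reels/day
Demand during lead time = 260.822 × 18 = 4,694.79
Reorder point = 4,694.79 → round up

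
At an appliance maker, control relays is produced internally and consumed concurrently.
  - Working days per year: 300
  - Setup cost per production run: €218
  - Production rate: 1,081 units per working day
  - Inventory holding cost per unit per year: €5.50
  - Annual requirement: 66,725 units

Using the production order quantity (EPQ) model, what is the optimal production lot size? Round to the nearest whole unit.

2,581 units

d = 66,725/300 = 222.4167 units/day;  effective holding cost H(1 − d/p) = 5.5·(1 − 222.4167/1081) = 4.36837
Q* = √(2DS / H_eff) = √(2·66,725·218 / 4.36837) ≈ 2,580.64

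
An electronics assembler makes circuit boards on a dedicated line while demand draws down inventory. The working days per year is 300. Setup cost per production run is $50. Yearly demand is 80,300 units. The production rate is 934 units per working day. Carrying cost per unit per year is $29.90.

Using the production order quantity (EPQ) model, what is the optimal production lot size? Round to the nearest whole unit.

Daily demand d = 80,300/300 = 267.667; p = 934; 1 − d/p = 0.71342
EPQ = √(2DS / (H(1 − d/p)))
    = √(2 × 80,300 × 50 / (29.9 × 0.71342)) ≈ 613.55

614 units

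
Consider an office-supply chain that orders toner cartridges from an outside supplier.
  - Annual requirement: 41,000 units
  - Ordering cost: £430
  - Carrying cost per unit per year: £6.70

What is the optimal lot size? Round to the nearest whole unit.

2,294 units

Optimal lot size Q* = (2 × 41,000 × £430 / £6.7)^½ ≈ 2,294.05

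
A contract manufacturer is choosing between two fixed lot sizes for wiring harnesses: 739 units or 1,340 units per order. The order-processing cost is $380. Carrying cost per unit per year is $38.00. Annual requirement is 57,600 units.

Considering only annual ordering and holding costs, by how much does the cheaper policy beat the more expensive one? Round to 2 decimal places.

For each Q, cost = (D/Q)·S + (Q/2)·H.
TC(739) = (57,600/739)×380 + (739/2)×38 = $43,659.40
TC(1,340) = (57,600/1,340)×380 + (1,340/2)×38 = $41,794.33
Cheaper: Q = 1,340.  Difference = $1,865.07

$1,865.07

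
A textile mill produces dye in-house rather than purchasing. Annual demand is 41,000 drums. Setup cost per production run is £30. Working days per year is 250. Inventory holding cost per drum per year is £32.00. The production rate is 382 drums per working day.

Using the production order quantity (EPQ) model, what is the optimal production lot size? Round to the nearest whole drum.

367 drums

Daily demand d = 41,000/250 = 164.000; p = 382; 1 − d/p = 0.57068
EPQ = √(2DS / (H(1 − d/p)))
    = √(2 × 41,000 × 30 / (32 × 0.57068)) ≈ 367.03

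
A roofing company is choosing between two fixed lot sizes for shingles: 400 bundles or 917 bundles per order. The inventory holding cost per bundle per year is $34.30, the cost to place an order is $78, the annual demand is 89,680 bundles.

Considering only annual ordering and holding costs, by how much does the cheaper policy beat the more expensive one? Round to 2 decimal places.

For each Q, cost = (D/Q)·S + (Q/2)·H.
TC(400) = (89,680/400)×78 + (400/2)×34.3 = $24,347.60
TC(917) = (89,680/917)×78 + (917/2)×34.3 = $23,354.73
Lots of 917 are cheaper by $992.87.

$992.87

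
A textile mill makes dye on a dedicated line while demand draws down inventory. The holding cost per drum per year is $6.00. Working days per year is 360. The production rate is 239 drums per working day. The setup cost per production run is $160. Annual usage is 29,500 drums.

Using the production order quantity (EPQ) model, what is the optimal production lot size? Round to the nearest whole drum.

1,547 drums

d = 29,500/360 = 81.9444 drums/day;  effective holding cost H(1 − d/p) = 6·(1 − 81.9444/239) = 3.94282
Q* = √(2DS / H_eff) = √(2·29,500·160 / 3.94282) ≈ 1,547.33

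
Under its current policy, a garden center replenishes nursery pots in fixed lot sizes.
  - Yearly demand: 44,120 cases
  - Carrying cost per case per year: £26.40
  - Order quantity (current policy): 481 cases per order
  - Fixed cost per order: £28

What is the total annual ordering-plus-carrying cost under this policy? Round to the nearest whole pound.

Annual ordering cost = (D/Q)·S = (44,120/481) × 28 = £2,568.32
Annual holding cost  = (Q/2)·H = (481/2) × 26.4 = £6,349.20
Total = £2,568.32 + £6,349.20 = £8,917.52

£8,918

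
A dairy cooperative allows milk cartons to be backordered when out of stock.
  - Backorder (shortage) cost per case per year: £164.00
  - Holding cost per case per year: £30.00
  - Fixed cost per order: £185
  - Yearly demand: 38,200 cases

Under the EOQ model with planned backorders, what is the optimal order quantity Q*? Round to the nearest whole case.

747 cases

Basic EOQ = √(2·38,200·185/30) = 686.392
Backorder adjustment √((H+b)/b) = √((30+164)/164) = 1.0876
Q* = 686.392 × 1.0876 ≈ 746.54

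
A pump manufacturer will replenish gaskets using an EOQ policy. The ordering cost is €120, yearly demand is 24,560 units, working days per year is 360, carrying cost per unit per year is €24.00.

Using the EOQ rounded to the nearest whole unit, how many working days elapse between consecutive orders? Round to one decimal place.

Optimal lot size Q* = (2 × 24,560 × €120 / €24)^½ ≈ 495.58 → Q = 496 units
T = Q/D × 360 days = 496/24,560 × 360 = 7.270 days

7.3 days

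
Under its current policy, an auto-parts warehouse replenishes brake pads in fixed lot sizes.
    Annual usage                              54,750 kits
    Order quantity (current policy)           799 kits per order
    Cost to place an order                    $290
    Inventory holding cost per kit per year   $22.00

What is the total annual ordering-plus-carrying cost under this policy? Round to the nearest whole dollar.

Orders/yr = 54,750/799 = 68.523; ordering cost = 68.523 × $290 = $19,871.71
Average inventory = 799/2 = 399.5; holding cost = 399.5 × $22 = $8,789.00
Total = $19,871.71 + $8,789.00 = $28,660.71

$28,661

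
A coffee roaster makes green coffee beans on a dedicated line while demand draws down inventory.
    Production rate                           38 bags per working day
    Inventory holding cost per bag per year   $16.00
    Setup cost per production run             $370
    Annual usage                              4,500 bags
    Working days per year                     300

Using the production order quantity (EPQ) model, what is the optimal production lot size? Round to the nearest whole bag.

586 bags

d = 4,500/300 = 15.0000 bags/day;  effective holding cost H(1 − d/p) = 16·(1 − 15.0000/38) = 9.68421
Q* = √(2DS / H_eff) = √(2·4,500·370 / 9.68421) ≈ 586.39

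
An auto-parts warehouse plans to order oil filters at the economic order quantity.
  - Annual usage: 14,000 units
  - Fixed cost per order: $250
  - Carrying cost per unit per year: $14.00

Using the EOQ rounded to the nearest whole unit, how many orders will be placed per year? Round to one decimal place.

2DS/H = 2·14,000·250/14 = 500,000.00
EOQ = √500,000.00 ≈ 707.11 → Q = 707
Orders per year = D/Q = 14,000 / 707 = 19.802

19.8 orders per year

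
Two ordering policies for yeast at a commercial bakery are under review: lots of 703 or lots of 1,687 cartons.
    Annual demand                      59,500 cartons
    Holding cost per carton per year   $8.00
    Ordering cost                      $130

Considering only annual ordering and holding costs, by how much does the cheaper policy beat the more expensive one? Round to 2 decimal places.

$2,481.78

Annual cost at Q: ordering D·S/Q plus holding Q·H/2.
TC(703) = (59,500/703)×130 + (703/2)×8 = $13,814.84
TC(1,687) = (59,500/1,687)×130 + (1,687/2)×8 = $11,333.06
Lots of 1,687 are cheaper by $2,481.78.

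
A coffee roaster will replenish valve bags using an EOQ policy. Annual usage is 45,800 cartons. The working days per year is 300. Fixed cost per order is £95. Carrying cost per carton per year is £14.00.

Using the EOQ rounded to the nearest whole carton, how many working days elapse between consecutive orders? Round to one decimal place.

Optimal lot size Q* = (2 × 45,800 × £95 / £14)^½ ≈ 788.40 → Q = 788 cartons
Days between orders = 300 / (D/Q) = 300 / 58.122 ≈ 5.162

5.2 days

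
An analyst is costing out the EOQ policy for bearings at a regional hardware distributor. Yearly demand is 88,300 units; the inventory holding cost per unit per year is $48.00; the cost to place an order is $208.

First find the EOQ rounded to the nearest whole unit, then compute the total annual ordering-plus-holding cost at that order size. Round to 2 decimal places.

$41,990.17

2DS/H = 2·88,300·208/48 = 765,266.67
EOQ = √765,266.67 ≈ 874.80 → Q = 875 units
Ordering: D/Q × S = 88,300/875 × $208 = $20,990.17
Holding:  Q/2 × H = 875/2 × $48 = $21,000.00
Total = $20,990.17 + $21,000.00 = $41,990.17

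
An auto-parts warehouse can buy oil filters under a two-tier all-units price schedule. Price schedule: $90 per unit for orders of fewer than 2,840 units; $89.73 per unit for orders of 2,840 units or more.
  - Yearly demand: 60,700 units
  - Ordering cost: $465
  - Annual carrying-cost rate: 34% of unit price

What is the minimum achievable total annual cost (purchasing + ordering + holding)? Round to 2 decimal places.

H₁ = 34%×$90 = $30.6000;  H₂ = 34%×$89.73 = $30.5082
EOQ₁ = √(2×60,700×465/30.6000) = 1,358.24  (< 2,840, feasible at tier 1)
EOQ₂ = √(2×60,700×465/30.5082) = 1,360.28  (< 2,840 → use Q = 2,840 at tier-2 price)
TC(tier 1 (EOQ₁), Q≈1,358.2) = $5,504,562.01
TC(tier 2, Q≈2,840.0) = $5,499,871.20
Minimum at tier 2: $5,499,871.20

$5,499,871.20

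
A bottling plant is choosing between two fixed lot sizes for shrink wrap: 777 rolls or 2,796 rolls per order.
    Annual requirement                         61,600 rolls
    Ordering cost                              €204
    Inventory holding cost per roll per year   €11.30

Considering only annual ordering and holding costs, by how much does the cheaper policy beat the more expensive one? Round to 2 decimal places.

€271.20

Annual cost at Q: ordering D·S/Q plus holding Q·H/2.
TC(777) = (61,600/777)×204 + (777/2)×11.3 = €20,563.02
TC(2,796) = (61,600/2,796)×204 + (2,796/2)×11.3 = €20,291.82
|ΔTC| = |€20,563.02 − €20,291.82| = €271.20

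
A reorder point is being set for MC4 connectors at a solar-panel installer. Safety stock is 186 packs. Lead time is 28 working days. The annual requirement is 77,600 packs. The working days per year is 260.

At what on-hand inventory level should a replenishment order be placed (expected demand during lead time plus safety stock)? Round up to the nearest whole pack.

8,543 packs

Daily demand d = 77,600 / 260 = 298.462 packs/day
Demand during lead time = 298.462 × 28 = 8,356.92
Reorder point = 8,356.92 + 186 = 8,542.92 → round up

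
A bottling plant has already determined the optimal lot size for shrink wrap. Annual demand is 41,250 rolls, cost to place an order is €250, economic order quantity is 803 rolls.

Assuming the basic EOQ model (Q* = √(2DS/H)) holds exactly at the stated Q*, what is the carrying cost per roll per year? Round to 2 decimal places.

EOQ relation: Q² = 2DS/H, so rearrange for the unknown.
H = 2DS / Q² = 2 × 41,250 × 250 / 803² = 31.9862

€31.99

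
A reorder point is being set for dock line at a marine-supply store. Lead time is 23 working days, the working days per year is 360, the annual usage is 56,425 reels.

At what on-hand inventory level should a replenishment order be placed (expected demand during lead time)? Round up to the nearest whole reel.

Daily demand d = 56,425 / 360 = 156.736 reels/day
Demand during lead time = 156.736 × 23 = 3,604.93
Reorder point = 3,604.93 → round up

3,605 reels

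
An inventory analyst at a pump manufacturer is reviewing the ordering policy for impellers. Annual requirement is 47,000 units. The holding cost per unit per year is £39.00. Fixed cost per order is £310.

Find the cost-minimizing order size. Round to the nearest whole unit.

864 units

2DS/H = 2·47,000·310/39 = 747,179.49
EOQ = √747,179.49 ≈ 864.40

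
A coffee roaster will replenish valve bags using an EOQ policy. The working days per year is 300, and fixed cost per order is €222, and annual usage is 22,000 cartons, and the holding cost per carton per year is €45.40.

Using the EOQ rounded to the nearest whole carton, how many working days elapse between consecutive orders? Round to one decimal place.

Optimal lot size Q* = (2 × 22,000 × €222 / €45.4)^½ ≈ 463.85 → Q = 464 cartons
Cycle time = (working days × Q)/D = (300 × 464) / 22,000 = 6.327 days

6.3 days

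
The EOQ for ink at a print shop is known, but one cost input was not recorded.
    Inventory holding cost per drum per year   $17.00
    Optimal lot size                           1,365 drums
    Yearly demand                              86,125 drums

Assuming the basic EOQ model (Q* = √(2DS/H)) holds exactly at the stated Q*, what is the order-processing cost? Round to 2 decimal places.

$183.89

EOQ relation: Q² = 2DS/H, so rearrange for the unknown.
S = Q²H / (2D) = 1,365² × 17 / (2 × 86,125) = 183.8887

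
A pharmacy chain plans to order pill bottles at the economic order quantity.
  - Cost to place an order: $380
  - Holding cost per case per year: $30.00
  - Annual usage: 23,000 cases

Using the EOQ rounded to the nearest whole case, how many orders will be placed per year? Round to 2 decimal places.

30.14 orders per year

Q* = √(2·D·S / H) = √(2·23,000·380 / 30) = √582,666.7 ≈ 763.33 → Q = 763
N = D/Q = 23,000/763 ≈ 30.144 orders/yr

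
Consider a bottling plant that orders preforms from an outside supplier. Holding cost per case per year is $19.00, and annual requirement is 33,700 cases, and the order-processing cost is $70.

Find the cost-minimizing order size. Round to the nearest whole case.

498 cases

EOQ = √(2DS/H) = √(2 × 33,700 × 70 / 19)
    = √(248,315.79) ≈ 498.31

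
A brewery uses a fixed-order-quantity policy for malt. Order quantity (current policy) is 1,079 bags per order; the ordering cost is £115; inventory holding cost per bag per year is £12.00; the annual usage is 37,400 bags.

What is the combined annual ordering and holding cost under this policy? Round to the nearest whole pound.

Annual ordering cost = (D/Q)·S = (37,400/1,079) × 115 = £3,986.10
Annual holding cost  = (Q/2)·H = (1,079/2) × 12 = £6,474.00
Total = £3,986.10 + £6,474.00 = £10,460.10

£10,460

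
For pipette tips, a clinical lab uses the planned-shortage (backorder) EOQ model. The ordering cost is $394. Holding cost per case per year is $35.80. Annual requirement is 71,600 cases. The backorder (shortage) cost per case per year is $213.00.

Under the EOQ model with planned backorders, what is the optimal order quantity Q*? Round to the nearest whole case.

1,357 cases

Basic EOQ = √(2·71,600·394/35.8) = 1,255.388
Backorder adjustment √((H+b)/b) = √((35.8+213)/213) = 1.0808
Q* = 1,255.388 × 1.0808 ≈ 1,356.79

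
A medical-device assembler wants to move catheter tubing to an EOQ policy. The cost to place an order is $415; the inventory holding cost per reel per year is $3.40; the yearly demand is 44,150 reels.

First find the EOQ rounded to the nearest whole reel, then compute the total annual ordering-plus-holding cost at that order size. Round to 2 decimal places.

$11,162.05

2DS/H = 2·44,150·415/3.4 = 10,777,794.12
EOQ = √10,777,794.12 ≈ 3,282.96 → Q = 3,283 reels
Orders/yr = 44,150/3,283 = 13.448; ordering cost = 13.448 × $415 = $5,580.95
Average inventory = 3,283/2 = 1641.5; holding cost = 1641.5 × $3.4 = $5,581.10
Total = $5,580.95 + $5,581.10 = $11,162.05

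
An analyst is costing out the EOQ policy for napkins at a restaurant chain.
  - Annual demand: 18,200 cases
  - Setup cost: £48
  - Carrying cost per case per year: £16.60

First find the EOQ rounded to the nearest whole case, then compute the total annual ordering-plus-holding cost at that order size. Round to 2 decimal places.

£5,385.50

EOQ = √(2DS/H) = √(2 × 18,200 × 48 / 16.6)
    = √(105,253.01) ≈ 324.43 → Q = 324 cases
Annual ordering cost = (D/Q)·S = (18,200/324) × 48 = £2,696.30
Annual holding cost  = (Q/2)·H = (324/2) × 16.6 = £2,689.20
Total = £2,696.30 + £2,689.20 = £5,385.50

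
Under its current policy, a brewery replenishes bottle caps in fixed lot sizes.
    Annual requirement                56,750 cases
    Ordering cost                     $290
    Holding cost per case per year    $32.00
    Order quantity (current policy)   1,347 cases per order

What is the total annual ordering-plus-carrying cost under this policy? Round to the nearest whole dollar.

Ordering: D/Q × S = 56,750/1,347 × $290 = $12,217.89
Holding:  Q/2 × H = 1,347/2 × $32 = $21,552.00
Total = $12,217.89 + $21,552.00 = $33,769.89

$33,770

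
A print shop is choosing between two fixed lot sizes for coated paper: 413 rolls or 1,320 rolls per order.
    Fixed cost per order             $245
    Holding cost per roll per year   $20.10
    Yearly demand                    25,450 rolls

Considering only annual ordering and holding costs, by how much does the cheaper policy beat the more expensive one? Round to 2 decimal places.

$1,258.43

Annual cost at Q: ordering D·S/Q plus holding Q·H/2.
TC(413) = (25,450/413)×245 + (413/2)×20.1 = $19,248.11
TC(1,320) = (25,450/1,320)×245 + (1,320/2)×20.1 = $17,989.67
Cheaper: Q = 1,320.  Difference = $1,258.43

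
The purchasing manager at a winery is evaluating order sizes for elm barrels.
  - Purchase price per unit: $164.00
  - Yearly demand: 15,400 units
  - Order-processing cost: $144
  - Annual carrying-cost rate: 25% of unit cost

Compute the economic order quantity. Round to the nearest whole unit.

329 units

Carrying cost H = $164 × 25% = $41.0000/unit/yr
2DS/H = 2·15,400·144/41 = 108,175.61
EOQ = √108,175.61 ≈ 328.90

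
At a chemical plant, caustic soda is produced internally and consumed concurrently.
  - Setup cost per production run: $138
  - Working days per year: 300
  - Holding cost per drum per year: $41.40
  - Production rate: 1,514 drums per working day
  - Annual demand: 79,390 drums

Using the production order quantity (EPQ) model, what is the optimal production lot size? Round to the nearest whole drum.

801 drums

d = 79,390/300 = 264.6333 drums/day;  effective holding cost H(1 − d/p) = 41.4·(1 − 264.6333/1514) = 34.16366
Q* = √(2DS / H_eff) = √(2·79,390·138 / 34.16366) ≈ 800.86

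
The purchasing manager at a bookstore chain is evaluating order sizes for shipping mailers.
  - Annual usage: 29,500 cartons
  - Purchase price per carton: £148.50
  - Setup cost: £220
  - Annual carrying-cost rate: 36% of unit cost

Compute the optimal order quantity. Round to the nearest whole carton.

Holding cost per carton per year: H = 36% × £148.5 = £53.4600
2DS/H = 2·29,500·220/53.46 = 242,798.35
EOQ = √242,798.35 ≈ 492.75

493 cartons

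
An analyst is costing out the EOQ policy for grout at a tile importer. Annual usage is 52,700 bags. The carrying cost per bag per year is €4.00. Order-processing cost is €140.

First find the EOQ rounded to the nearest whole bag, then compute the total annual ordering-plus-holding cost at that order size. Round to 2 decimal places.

€7,682.71

Q* = √(2·D·S / H) = √(2·52,700·140 / 4) = √3,689,000.0 ≈ 1,920.68 → Q = 1,921 bags
Ordering: D/Q × S = 52,700/1,921 × €140 = €3,840.71
Holding:  Q/2 × H = 1,921/2 × €4 = €3,842.00
Total = €3,840.71 + €3,842.00 = €7,682.71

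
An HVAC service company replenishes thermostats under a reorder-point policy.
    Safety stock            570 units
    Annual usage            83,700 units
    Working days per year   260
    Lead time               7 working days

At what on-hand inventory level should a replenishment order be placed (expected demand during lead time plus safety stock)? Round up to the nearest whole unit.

Daily demand d = 83,700 / 260 = 321.923 units/day
Demand during lead time = 321.923 × 7 = 2,253.46
Reorder point = 2,253.46 + 570 = 2,823.46 → round up

2,824 units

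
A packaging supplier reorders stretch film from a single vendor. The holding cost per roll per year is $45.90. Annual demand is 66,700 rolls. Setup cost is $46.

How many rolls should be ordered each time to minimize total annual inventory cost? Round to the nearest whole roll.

2DS/H = 2·66,700·46/45.9 = 133,690.63
EOQ = √133,690.63 ≈ 365.64

366 rolls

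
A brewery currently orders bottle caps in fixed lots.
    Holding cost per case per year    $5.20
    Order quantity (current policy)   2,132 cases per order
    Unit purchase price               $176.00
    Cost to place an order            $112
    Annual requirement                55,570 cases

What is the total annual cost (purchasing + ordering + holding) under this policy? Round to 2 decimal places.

Annual ordering cost = (D/Q)·S = (55,570/2,132) × 112 = $2,919.25
Annual holding cost  = (Q/2)·H = (2,132/2) × 5.2 = $5,543.20
Purchase cost = D·C = 55,570 × 176 = $9,780,320.00
Total = $2,919.25 + $5,543.20 + $9,780,320.00 = $9,788,782.45

$9,788,782.45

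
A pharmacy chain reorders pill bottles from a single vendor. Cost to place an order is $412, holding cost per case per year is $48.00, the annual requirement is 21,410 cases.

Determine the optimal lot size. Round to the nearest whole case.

606 cases

Q* = √(2·D·S / H) = √(2·21,410·412 / 48) = √367,538.3 ≈ 606.25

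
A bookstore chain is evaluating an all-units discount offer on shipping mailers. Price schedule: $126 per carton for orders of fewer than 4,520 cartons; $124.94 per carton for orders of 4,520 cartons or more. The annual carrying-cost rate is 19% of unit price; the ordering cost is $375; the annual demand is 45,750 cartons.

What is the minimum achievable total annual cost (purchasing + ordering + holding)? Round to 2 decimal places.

H₁ = 19%×$126 = $23.9400;  H₂ = 19%×$124.94 = $23.7386
EOQ₁ = √(2×45,750×375/23.9400) = 1,197.19  (< 4,520, feasible at tier 1)
EOQ₂ = √(2×45,750×375/23.7386) = 1,202.26  (< 4,520 → use Q = 4,520 at tier-2 price)
TC(tier 1 (EOQ₁), Q≈1,197.2) = $5,793,160.80
TC(tier 2, Q≈4,520.0) = $5,773,449.87
Minimum at tier 2: $5,773,449.87

$5,773,449.87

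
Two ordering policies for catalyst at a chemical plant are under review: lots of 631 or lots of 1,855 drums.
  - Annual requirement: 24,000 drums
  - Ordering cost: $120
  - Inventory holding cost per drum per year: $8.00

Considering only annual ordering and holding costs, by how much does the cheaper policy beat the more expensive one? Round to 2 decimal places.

Annual cost at Q: ordering D·S/Q plus holding Q·H/2.
TC(631) = (24,000/631)×120 + (631/2)×8 = $7,088.18
TC(1,855) = (24,000/1,855)×120 + (1,855/2)×8 = $8,972.56
|ΔTC| = |$7,088.18 − $8,972.56| = $1,884.38

$1,884.38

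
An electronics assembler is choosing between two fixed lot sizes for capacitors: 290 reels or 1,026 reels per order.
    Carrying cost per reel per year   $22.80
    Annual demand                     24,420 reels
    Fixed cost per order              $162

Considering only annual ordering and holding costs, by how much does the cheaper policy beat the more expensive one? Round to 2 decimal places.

$1,395.33

For each Q, cost = (D/Q)·S + (Q/2)·H.
TC(290) = (24,420/290)×162 + (290/2)×22.8 = $16,947.52
TC(1,026) = (24,420/1,026)×162 + (1,026/2)×22.8 = $15,552.19
Cheaper: Q = 1,026.  Difference = $1,395.33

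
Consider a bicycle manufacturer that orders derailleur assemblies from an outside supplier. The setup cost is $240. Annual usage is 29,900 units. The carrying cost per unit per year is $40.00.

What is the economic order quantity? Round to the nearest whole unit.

EOQ = √(2DS/H) = √(2 × 29,900 × 240 / 40)
    = √(358,800.00) ≈ 599.00

599 units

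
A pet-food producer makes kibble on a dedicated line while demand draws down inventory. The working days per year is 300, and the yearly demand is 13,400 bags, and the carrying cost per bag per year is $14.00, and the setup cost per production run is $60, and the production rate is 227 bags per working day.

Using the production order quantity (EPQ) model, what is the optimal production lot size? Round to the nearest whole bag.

d = 13,400/300 = 44.6667 bags/day;  effective holding cost H(1 − d/p) = 14·(1 − 44.6667/227) = 11.24523
Q* = √(2DS / H_eff) = √(2·13,400·60 / 11.24523) ≈ 378.15

378 bags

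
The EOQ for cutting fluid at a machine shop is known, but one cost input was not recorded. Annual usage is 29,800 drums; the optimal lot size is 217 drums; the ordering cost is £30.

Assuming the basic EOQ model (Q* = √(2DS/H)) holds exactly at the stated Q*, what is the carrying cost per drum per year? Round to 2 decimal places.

£37.97

EOQ relation: Q² = 2DS/H, so rearrange for the unknown.
H = 2DS / Q² = 2 × 29,800 × 30 / 217² = 37.9707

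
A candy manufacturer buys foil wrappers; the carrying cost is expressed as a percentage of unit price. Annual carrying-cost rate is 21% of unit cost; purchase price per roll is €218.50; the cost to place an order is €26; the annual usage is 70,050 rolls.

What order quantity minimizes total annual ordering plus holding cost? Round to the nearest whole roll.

H = i·C = 0.21 × €218.5 = €45.8850 per roll-year
Q* = √(2·D·S / H) = √(2·70,050·26 / 45.885) = √79,385.4 ≈ 281.75

282 rolls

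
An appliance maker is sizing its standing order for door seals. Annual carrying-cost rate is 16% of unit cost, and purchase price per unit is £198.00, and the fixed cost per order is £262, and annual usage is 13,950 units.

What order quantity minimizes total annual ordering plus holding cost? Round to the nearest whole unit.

H = i·C = 0.16 × £198 = £31.6800 per unit-year
EOQ = √(2DS/H) = √(2 × 13,950 × 262 / 31.68)
    = √(230,738.64) ≈ 480.35

480 units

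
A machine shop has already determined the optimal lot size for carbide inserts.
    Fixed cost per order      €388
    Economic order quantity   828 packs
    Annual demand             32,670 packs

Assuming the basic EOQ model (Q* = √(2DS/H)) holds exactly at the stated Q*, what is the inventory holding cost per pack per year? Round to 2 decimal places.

From Q* = √(2DS/H) ⇒ Q*² = 2DS/H.
H = 2DS / Q² = 2 × 32,670 × 388 / 828² = 36.9786

€36.98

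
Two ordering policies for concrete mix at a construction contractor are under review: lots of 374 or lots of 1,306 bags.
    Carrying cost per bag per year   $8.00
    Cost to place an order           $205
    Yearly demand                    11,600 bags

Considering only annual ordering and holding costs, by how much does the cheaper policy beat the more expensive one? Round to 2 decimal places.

For each Q, cost = (D/Q)·S + (Q/2)·H.
TC(374) = (11,600/374)×205 + (374/2)×8 = $7,854.29
TC(1,306) = (11,600/1,306)×205 + (1,306/2)×8 = $7,044.83
Cheaper: Q = 1,306.  Difference = $809.46

$809.46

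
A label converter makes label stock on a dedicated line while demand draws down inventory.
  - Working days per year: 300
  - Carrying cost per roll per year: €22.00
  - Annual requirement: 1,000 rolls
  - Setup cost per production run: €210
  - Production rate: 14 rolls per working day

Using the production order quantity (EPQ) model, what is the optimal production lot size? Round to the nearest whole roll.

158 rolls

d = 1,000/300 = 3.3333 rolls/day;  effective holding cost H(1 − d/p) = 22·(1 − 3.3333/14) = 16.76190
Q* = √(2DS / H_eff) = √(2·1,000·210 / 16.76190) ≈ 158.29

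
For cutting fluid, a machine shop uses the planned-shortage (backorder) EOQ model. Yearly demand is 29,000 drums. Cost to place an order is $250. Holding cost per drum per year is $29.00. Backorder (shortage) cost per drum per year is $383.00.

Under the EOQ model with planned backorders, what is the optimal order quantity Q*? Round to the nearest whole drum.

Basic EOQ = √(2·29,000·250/29) = 707.107
Backorder adjustment √((H+b)/b) = √((29+383)/383) = 1.0372
Q* = 707.107 × 1.0372 ≈ 733.39

733 drums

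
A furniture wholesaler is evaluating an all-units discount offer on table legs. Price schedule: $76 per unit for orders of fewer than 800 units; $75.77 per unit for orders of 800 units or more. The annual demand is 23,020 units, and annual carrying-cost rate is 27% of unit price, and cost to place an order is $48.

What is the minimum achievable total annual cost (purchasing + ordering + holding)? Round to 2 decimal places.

H₁ = 27%×$76 = $20.5200;  H₂ = 27%×$75.77 = $20.4579
EOQ₁ = √(2×23,020×48/20.5200) = 328.17  (< 800, feasible at tier 1)
EOQ₂ = √(2×23,020×48/20.4579) = 328.67  (< 800 → use Q = 800 at tier-2 price)
TC(tier 1 (EOQ₁), Q≈328.2) = $1,756,254.06
TC(tier 2, Q≈800.0) = $1,753,789.76
Minimum at tier 2: $1,753,789.76

$1,753,789.76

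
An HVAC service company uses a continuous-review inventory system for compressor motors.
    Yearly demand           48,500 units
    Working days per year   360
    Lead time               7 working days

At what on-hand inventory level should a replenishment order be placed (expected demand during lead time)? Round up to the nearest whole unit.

Daily demand d = 48,500 / 360 = 134.722 units/day
Demand during lead time = 134.722 × 7 = 943.06
Reorder point = 943.06 → round up

944 units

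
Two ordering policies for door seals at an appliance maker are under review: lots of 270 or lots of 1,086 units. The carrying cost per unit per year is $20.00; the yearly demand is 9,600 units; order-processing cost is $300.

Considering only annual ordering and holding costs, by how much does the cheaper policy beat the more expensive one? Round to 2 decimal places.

$145.27

For each Q, cost = (D/Q)·S + (Q/2)·H.
TC(270) = (9,600/270)×300 + (270/2)×20 = $13,366.67
TC(1,086) = (9,600/1,086)×300 + (1,086/2)×20 = $13,511.93
Cheaper: Q = 270.  Difference = $145.27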